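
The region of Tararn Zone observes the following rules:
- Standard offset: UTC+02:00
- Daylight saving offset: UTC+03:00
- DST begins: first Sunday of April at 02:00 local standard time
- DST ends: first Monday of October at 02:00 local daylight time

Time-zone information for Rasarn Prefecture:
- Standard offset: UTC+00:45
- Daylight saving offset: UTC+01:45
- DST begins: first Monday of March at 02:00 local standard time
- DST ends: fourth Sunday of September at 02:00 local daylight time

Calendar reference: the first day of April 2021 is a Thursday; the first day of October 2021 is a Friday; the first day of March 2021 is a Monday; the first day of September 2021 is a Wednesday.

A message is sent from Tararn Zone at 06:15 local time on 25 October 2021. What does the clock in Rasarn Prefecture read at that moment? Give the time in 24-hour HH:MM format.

1 April 2021 is a Thursday, so the first Sunday is April 4.
1 October 2021 is a Friday, so the first Monday is October 4.
25 October 2021 does not fall between 4 April and 4 October, so daylight saving is not in effect and Tararn Zone is at UTC+02:00.
06:15 Tararn Zone − 2h = 04:15 UTC.
1 March 2021 is a Monday, so the first Monday is March 1.
1 September 2021 is a Wednesday, so the first Sunday is September 5 and the fourth is September 26.
At the standard offset (UTC+00:45), 04:15 UTC + 0h45m = 05:00 Rasarn Prefecture standard time.
The standard-time date in Rasarn Prefecture, 25 October 2021, is outside the daylight-saving period (1 March – 26 September), so Rasarn Prefecture is on standard time, UTC+00:45.
04:15 UTC + 0h45m = 05:00 Rasarn Prefecture.

05:00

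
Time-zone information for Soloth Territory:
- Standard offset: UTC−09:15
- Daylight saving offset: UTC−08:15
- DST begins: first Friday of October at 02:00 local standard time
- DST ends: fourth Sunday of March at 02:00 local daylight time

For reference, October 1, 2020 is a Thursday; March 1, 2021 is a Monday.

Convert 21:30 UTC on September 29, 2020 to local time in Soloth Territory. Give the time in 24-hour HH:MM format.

1 October 2020 is a Thursday, so the first Friday is October 2.
1 March 2021 is a Monday, so the first Sunday is March 7 and the fourth is March 28.
At the standard offset (UTC−09:15), 21:30 UTC − 9h15m = 12:15 Soloth Territory standard time.
The standard-time date in Soloth Territory, September 29, 2020, does not fall between 2 October 2020 and 28 March 2021, so daylight saving is not in effect and Soloth Territory is at UTC−09:15.
21:30 UTC − 9h15m = 12:15 local.

12:15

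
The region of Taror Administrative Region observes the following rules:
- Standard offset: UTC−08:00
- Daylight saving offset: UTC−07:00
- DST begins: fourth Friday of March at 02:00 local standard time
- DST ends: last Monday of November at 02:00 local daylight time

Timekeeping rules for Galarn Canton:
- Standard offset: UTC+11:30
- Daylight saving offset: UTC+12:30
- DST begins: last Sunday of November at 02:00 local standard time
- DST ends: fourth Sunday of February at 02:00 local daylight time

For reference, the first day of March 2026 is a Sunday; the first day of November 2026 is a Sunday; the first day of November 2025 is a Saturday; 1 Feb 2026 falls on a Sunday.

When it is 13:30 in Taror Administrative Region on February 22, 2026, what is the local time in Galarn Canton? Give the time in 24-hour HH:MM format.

1 March 2026 is a Sunday, so the first Friday is March 6 and the fourth is March 27.
1 November 2026 is a Sunday, so Mondays fall on 2, 9, 16, 23, 30; the last is November 30.
Daylight saving runs 27 March – 30 November; February 22, 2026 is outside that window, so Taror Administrative Region is on standard time at UTC−08:00.
13:30 Taror Administrative Region + 8h = 21:30 UTC.
1 November 2025 is a Saturday, so Sundays fall on 2, 9, 16, 23, 30; the last is November 30.
1 February 2026 is a Sunday, so the first Sunday is February 1 and the fourth is February 22.
At the standard offset (UTC+11:30), 21:30 UTC + 11h30m = 09:00 Galarn Canton standard time (rolling into the next day, 23 February 2026).
Daylight saving runs 30 November 2025 – 22 February 2026; the standard-time date in Galarn Canton, February 23, 2026, is outside that window, so Galarn Canton is on standard time at UTC+11:30.
21:30 UTC + 11h30m = 09:00 Galarn Canton (rolling into the next day, 23 February 2026).

09:00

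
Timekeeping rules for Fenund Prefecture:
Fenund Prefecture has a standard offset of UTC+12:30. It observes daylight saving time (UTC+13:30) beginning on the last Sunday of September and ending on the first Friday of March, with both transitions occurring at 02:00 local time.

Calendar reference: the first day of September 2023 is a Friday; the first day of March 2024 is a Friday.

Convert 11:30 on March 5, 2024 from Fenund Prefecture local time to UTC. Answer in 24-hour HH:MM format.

23:00

1 September 2023 is a Friday, so Sundays fall on 3, 10, 17, 24; the last is September 24.
1 March 2024 is a Friday, so the first Friday is March 1.
March 5, 2024 does not fall between 24 September 2023 and 1 March 2024, so daylight saving is not in effect and Fenund Prefecture is at UTC+12:30.
11:30 local − 12h30m = 23:00 UTC (rolling into the previous day, 4 March 2024).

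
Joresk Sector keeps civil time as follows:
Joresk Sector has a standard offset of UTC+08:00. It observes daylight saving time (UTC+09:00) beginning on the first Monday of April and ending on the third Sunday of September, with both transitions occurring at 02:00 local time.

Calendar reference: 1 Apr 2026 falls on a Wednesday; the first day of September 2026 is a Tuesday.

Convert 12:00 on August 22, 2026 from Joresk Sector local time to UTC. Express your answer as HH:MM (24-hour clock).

1 April 2026 is a Wednesday, so the first Monday is April 6.
1 September 2026 is a Tuesday, so the first Sunday is September 6 and the third is September 20.
August 22, 2026 falls between 6 April and 20 September, so daylight saving is in effect and Joresk Sector is at UTC+09:00.
12:00 local − 9h = 03:00 UTC.

03:00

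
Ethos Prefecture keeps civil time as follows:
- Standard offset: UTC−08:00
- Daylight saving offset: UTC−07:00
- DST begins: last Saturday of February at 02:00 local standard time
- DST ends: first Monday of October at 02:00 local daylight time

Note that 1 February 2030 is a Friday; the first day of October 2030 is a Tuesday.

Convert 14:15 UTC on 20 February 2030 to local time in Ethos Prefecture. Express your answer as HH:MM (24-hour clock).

06:15

1 February 2030 is a Friday, so Saturdays fall on 2, 9, 16, 23; the last is February 23.
1 October 2030 is a Tuesday, so the first Monday is October 7.
At the standard offset (UTC−08:00), 14:15 UTC − 8h = 06:15 Ethos Prefecture standard time.
Daylight saving runs 23 February – 7 October; the standard-time date in Ethos Prefecture, 20 February 2030, is outside that window, so Ethos Prefecture is on standard time at UTC−08:00.
14:15 UTC − 8h = 06:15 local.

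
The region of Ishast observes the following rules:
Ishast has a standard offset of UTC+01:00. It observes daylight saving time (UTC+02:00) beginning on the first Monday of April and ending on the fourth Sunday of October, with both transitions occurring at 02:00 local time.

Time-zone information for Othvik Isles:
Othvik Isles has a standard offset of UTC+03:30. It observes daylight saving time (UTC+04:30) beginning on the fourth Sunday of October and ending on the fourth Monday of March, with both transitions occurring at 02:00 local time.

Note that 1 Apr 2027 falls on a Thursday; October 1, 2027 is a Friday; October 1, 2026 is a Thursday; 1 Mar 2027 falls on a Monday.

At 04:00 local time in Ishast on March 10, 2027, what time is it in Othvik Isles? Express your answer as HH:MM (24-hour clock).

1 April 2027 is a Thursday, so the first Monday is April 5.
1 October 2027 is a Friday, so the first Sunday is October 3 and the fourth is October 24.
Daylight saving runs 5 April – 24 October; March 10, 2027 is outside that window, so Ishast is on standard time at UTC+01:00.
04:00 Ishast − 1h = 03:00 UTC.
1 October 2026 is a Thursday, so the first Sunday is October 4 and the fourth is October 25.
1 March 2027 is a Monday, so the first Monday is March 1 and the fourth is March 22.
At the standard offset (UTC+03:30), 03:00 UTC + 3h30m = 06:30 Othvik Isles standard time.
The standard-time date in Othvik Isles, March 10, 2027, lies within the daylight-saving period (25 October 2026 – 22 March 2027), so Othvik Isles is on daylight time, UTC+04:30.
03:00 UTC + 4h30m = 07:30 Othvik Isles.

07:30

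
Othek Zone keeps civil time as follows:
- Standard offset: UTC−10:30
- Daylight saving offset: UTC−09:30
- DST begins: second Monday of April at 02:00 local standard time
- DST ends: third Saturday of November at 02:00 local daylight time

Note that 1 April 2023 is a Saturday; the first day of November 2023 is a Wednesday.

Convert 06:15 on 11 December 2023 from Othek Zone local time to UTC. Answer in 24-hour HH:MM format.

16:45

1 April 2023 is a Saturday, so the first Monday is April 3 and the second is April 10.
1 November 2023 is a Wednesday, so the first Saturday is November 4 and the third is November 18.
11 December 2023 is outside the daylight-saving period (10 April – 18 November), so Othek Zone is on standard time, UTC−10:30.
06:15 local + 10h30m = 16:45 UTC.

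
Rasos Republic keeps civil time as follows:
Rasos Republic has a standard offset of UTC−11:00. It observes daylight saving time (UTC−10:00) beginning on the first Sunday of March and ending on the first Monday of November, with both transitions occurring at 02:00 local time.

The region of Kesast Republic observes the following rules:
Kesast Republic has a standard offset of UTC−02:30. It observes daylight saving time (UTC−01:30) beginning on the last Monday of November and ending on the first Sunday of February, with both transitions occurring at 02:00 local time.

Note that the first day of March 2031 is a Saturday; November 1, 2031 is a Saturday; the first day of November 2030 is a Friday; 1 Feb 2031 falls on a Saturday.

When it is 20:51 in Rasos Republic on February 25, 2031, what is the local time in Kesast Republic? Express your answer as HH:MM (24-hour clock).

1 March 2031 is a Saturday, so the first Sunday is March 2.
1 November 2031 is a Saturday, so the first Monday is November 3.
February 25, 2031 is outside the daylight-saving period (2 March – 3 November), so Rasos Republic is on standard time, UTC−11:00.
20:51 Rasos Republic + 11h = 07:51 UTC (rolling into the next day, 26 February 2031).
1 November 2030 is a Friday, so Mondays fall on 4, 11, 18, 25; the last is November 25.
1 February 2031 is a Saturday, so the first Sunday is February 2.
At the standard offset (UTC−02:30), 07:51 UTC − 2h30m = 05:21 Kesast Republic standard time.
The standard-time date in Kesast Republic, February 26, 2031, does not fall between 25 November 2030 and 2 February 2031, so daylight saving is not in effect and Kesast Republic is at UTC−02:30.
07:51 UTC − 2h30m = 05:21 Kesast Republic.

05:21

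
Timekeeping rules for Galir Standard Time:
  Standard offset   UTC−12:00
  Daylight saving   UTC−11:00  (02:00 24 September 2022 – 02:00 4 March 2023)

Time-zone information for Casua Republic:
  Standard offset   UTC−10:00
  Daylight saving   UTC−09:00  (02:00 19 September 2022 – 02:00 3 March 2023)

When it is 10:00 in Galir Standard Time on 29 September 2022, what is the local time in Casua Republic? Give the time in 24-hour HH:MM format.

12:00

29 September 2022 falls between 24 September 2022 and 4 March 2023, so daylight saving is in effect and Galir Standard Time is at UTC−11:00.
10:00 Galir Standard Time + 11h = 21:00 UTC.
At the standard offset (UTC−10:00), 21:00 UTC − 10h = 11:00 Casua Republic standard time.
Daylight saving runs 19 September 2022 – 3 March 2023; the standard-time date in Casua Republic, 29 September 2022, is inside that window, so Casua Republic is at UTC−09:00.
21:00 UTC − 9h = 12:00 Casua Republic.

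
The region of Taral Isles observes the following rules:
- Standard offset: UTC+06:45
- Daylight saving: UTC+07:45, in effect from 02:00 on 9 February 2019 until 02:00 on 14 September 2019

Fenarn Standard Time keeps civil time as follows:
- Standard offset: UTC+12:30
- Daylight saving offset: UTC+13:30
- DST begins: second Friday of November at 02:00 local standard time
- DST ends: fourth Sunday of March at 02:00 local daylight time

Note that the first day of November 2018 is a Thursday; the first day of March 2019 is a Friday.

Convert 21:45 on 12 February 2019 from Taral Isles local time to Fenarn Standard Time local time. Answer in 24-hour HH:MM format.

03:30

12 February 2019 lies within the daylight-saving period (9 February – 14 September), so Taral Isles is on daylight time, UTC+07:45.
21:45 Taral Isles − 7h45m = 14:00 UTC.
1 November 2018 is a Thursday, so the first Friday is November 2 and the second is November 9.
1 March 2019 is a Friday, so the first Sunday is March 3 and the fourth is March 24.
At the standard offset (UTC+12:30), 14:00 UTC + 12h30m = 02:30 Fenarn Standard Time standard time (rolling into the next day, 13 February 2019).
The standard-time date in Fenarn Standard Time, 13 February 2019, lies within the daylight-saving period (9 November 2018 – 24 March 2019), so Fenarn Standard Time is on daylight time, UTC+13:30.
14:00 UTC + 13h30m = 03:30 Fenarn Standard Time (rolling into the next day, 13 February 2019).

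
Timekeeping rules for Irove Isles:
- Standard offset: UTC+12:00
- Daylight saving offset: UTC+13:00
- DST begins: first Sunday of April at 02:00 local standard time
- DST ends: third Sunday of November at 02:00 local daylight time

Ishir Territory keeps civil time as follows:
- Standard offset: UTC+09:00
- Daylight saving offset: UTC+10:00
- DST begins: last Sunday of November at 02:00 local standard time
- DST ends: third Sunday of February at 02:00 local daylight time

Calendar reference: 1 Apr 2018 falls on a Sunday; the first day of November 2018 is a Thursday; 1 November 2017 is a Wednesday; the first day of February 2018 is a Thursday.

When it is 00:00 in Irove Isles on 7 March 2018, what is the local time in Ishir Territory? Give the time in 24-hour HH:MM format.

21:00

1 April 2018 is a Sunday, so the first Sunday is April 1.
1 November 2018 is a Thursday, so the first Sunday is November 4 and the third is November 18.
7 March 2018 does not fall between 1 April and 18 November, so daylight saving is not in effect and Irove Isles is at UTC+12:00.
00:00 Irove Isles − 12h = 12:00 UTC (rolling into the previous day, 6 March 2018).
1 November 2017 is a Wednesday, so Sundays fall on 5, 12, 19, 26; the last is November 26.
1 February 2018 is a Thursday, so the first Sunday is February 4 and the third is February 18.
At the standard offset (UTC+09:00), 12:00 UTC + 9h = 21:00 Ishir Territory standard time.
The standard-time date in Ishir Territory, 6 March 2018, does not fall between 26 November 2017 and 18 February 2018, so daylight saving is not in effect and Ishir Territory is at UTC+09:00.
12:00 UTC + 9h = 21:00 Ishir Territory.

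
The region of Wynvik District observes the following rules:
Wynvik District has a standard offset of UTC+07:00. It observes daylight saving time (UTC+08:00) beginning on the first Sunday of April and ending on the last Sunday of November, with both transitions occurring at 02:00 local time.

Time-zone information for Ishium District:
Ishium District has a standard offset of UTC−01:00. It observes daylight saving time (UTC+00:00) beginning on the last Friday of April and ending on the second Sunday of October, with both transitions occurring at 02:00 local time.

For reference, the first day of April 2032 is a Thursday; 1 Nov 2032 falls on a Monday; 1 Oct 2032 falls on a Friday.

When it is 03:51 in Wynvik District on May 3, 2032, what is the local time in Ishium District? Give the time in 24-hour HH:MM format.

1 April 2032 is a Thursday, so the first Sunday is April 4.
1 November 2032 is a Monday, so Sundays fall on 7, 14, 21, 28; the last is November 28.
May 3, 2032 lies within the daylight-saving period (4 April – 28 November), so Wynvik District is on daylight time, UTC+08:00.
03:51 Wynvik District − 8h = 19:51 UTC (rolling into the previous day, 2 May 2032).
1 April 2032 is a Thursday, so Fridays fall on 2, 9, 16, 23, 30; the last is April 30.
1 October 2032 is a Friday, so the first Sunday is October 3 and the second is October 10.
At the standard offset (UTC−01:00), 19:51 UTC − 1h = 18:51 Ishium District standard time.
Daylight saving runs 30 April – 10 October; the standard-time date in Ishium District, May 2, 2032, is inside that window, so Ishium District is at UTC+00:00.
19:51 UTC + 0h = 19:51 Ishium District.

19:51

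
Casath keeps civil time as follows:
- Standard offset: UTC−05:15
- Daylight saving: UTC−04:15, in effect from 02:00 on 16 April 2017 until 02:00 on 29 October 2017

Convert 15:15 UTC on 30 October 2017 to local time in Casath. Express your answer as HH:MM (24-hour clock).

At the standard offset (UTC−05:15), 15:15 UTC − 5h15m = 10:00 Casath standard time.
Daylight saving runs 16 April – 29 October; the standard-time date in Casath, 30 October 2017, is outside that window, so Casath is on standard time at UTC−05:15.
15:15 UTC − 5h15m = 10:00 local.

10:00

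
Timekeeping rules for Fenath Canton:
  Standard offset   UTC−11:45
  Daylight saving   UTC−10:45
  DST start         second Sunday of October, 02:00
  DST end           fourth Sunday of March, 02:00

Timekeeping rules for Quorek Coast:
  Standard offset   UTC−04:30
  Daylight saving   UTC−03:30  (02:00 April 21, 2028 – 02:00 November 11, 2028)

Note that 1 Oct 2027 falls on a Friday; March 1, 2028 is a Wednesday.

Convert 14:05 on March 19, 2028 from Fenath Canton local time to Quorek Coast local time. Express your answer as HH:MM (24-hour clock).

20:20

1 October 2027 is a Friday, so the first Sunday is October 3 and the second is October 10.
1 March 2028 is a Wednesday, so the first Sunday is March 5 and the fourth is March 26.
Daylight saving runs 10 October 2027 – 26 March 2028; March 19, 2028 is inside that window, so Fenath Canton is at UTC−10:45.
14:05 Fenath Canton + 10h45m = 00:50 UTC (rolling into the next day, 20 March 2028).
At the standard offset (UTC−04:30), 00:50 UTC − 4h30m = 20:20 Quorek Coast standard time (rolling into the previous day, 19 March 2028).
The standard-time date in Quorek Coast, March 19, 2028, does not fall between 21 April and 11 November, so daylight saving is not in effect and Quorek Coast is at UTC−04:30.
00:50 UTC − 4h30m = 20:20 Quorek Coast (rolling into the previous day, 19 March 2028).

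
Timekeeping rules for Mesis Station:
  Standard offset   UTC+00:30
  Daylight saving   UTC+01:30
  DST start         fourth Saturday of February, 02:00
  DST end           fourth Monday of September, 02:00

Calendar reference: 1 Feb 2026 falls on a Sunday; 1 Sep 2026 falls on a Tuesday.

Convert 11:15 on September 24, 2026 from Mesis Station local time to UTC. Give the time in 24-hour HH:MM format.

1 February 2026 is a Sunday, so the first Saturday is February 7 and the fourth is February 28.
1 September 2026 is a Tuesday, so the first Monday is September 7 and the fourth is September 28.
Daylight saving runs 28 February – 28 September; September 24, 2026 is inside that window, so Mesis Station is at UTC+01:30.
11:15 local − 1h30m = 09:45 UTC.

09:45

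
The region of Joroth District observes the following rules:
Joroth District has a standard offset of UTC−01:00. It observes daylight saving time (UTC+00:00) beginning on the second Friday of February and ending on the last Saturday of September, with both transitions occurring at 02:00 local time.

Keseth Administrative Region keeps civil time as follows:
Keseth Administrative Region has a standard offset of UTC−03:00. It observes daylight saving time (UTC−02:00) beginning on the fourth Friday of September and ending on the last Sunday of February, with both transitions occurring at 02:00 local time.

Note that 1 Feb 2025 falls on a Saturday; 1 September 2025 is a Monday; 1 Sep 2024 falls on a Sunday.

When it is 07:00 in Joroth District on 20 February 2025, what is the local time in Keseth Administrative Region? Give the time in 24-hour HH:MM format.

1 February 2025 is a Saturday, so the first Friday is February 7 and the second is February 14.
1 September 2025 is a Monday, so Saturdays fall on 6, 13, 20, 27; the last is September 27.
20 February 2025 falls between 14 February and 27 September, so daylight saving is in effect and Joroth District is at UTC+00:00.
07:00 Joroth District − 0h = 07:00 UTC.
1 September 2024 is a Sunday, so the first Friday is September 6 and the fourth is September 27.
1 February 2025 is a Saturday, so Sundays fall on 2, 9, 16, 23; the last is February 23.
At the standard offset (UTC−03:00), 07:00 UTC − 3h = 04:00 Keseth Administrative Region standard time.
Daylight saving runs 27 September 2024 – 23 February 2025; the standard-time date in Keseth Administrative Region, 20 February 2025, is inside that window, so Keseth Administrative Region is at UTC−02:00.
07:00 UTC − 2h = 05:00 Keseth Administrative Region.

05:00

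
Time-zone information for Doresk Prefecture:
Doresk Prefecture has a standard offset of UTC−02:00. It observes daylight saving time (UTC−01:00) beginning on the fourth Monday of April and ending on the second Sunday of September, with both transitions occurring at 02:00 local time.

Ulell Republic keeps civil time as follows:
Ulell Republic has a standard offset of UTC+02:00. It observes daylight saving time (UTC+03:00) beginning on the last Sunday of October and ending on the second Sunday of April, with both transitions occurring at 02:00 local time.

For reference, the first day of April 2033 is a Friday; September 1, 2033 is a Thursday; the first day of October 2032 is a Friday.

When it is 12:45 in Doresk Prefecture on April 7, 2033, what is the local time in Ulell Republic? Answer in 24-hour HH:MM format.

17:45

1 April 2033 is a Friday, so the first Monday is April 4 and the fourth is April 25.
1 September 2033 is a Thursday, so the first Sunday is September 4 and the second is September 11.
Daylight saving runs 25 April – 11 September; April 7, 2033 is outside that window, so Doresk Prefecture is on standard time at UTC−02:00.
12:45 Doresk Prefecture + 2h = 14:45 UTC.
1 October 2032 is a Friday, so Sundays fall on 3, 10, 17, 24, 31; the last is October 31.
1 April 2033 is a Friday, so the first Sunday is April 3 and the second is April 10.
At the standard offset (UTC+02:00), 14:45 UTC + 2h = 16:45 Ulell Republic standard time.
Daylight saving runs 31 October 2032 – 10 April 2033; the standard-time date in Ulell Republic, April 7, 2033, is inside that window, so Ulell Republic is at UTC+03:00.
14:45 UTC + 3h = 17:45 Ulell Republic.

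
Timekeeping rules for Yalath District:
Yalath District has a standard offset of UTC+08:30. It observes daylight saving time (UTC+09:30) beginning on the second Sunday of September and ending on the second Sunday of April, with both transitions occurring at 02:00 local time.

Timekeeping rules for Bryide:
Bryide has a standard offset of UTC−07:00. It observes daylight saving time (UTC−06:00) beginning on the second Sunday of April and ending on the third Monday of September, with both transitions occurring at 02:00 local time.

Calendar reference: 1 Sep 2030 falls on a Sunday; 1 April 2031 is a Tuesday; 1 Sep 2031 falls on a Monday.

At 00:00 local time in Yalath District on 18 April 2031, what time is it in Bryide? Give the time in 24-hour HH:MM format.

1 September 2030 is a Sunday, so the first Sunday is September 1 and the second is September 8.
1 April 2031 is a Tuesday, so the first Sunday is April 6 and the second is April 13.
Daylight saving runs 8 September 2030 – 13 April 2031; 18 April 2031 is outside that window, so Yalath District is on standard time at UTC+08:30.
00:00 Yalath District − 8h30m = 15:30 UTC (rolling into the previous day, 17 April 2031).
1 April 2031 is a Tuesday, so the first Sunday is April 6 and the second is April 13.
1 September 2031 is a Monday, so the first Monday is September 1 and the third is September 15.
At the standard offset (UTC−07:00), 15:30 UTC − 7h = 08:30 Bryide standard time.
Daylight saving runs 13 April – 15 September; the standard-time date in Bryide, 17 April 2031, is inside that window, so Bryide is at UTC−06:00.
15:30 UTC − 6h = 09:30 Bryide.

09:30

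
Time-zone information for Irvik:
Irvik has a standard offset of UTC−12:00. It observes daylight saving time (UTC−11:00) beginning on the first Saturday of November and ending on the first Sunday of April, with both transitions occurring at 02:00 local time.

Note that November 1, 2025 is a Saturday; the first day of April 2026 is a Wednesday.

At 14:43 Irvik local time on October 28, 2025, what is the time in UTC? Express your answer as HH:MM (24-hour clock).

02:43

1 November 2025 is a Saturday, so the first Saturday is November 1.
1 April 2026 is a Wednesday, so the first Sunday is April 5.
Daylight saving runs 1 November 2025 – 5 April 2026; October 28, 2025 is outside that window, so Irvik is on standard time at UTC−12:00.
14:43 local + 12h = 02:43 UTC (rolling into the next day, 29 October 2025).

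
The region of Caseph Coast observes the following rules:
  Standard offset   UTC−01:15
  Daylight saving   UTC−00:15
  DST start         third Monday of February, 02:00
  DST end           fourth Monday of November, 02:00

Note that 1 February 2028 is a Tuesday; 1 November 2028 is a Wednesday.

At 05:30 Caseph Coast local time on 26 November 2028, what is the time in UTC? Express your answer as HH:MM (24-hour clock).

05:45

1 February 2028 is a Tuesday, so the first Monday is February 7 and the third is February 21.
1 November 2028 is a Wednesday, so the first Monday is November 6 and the fourth is November 27.
Daylight saving runs 21 February – 27 November; 26 November 2028 is inside that window, so Caseph Coast is at UTC−00:15.
05:30 local + 0h15m = 05:45 UTC.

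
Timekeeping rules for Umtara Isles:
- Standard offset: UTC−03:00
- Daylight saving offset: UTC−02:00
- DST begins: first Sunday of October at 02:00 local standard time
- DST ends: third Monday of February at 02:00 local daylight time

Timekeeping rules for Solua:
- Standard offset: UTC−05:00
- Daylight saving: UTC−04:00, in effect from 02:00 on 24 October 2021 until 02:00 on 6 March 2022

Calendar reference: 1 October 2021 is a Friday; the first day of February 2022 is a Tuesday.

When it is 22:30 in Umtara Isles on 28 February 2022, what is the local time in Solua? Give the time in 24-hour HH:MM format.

21:30

1 October 2021 is a Friday, so the first Sunday is October 3.
1 February 2022 is a Tuesday, so the first Monday is February 7 and the third is February 21.
Daylight saving runs 3 October 2021 – 21 February 2022; 28 February 2022 is outside that window, so Umtara Isles is on standard time at UTC−03:00.
22:30 Umtara Isles + 3h = 01:30 UTC (rolling into the next day, 1 March 2022).
At the standard offset (UTC−05:00), 01:30 UTC − 5h = 20:30 Solua standard time (rolling into the previous day, 28 February 2022).
The standard-time date in Solua, 28 February 2022, falls between 24 October 2021 and 6 March 2022, so daylight saving is in effect and Solua is at UTC−04:00.
01:30 UTC − 4h = 21:30 Solua (rolling into the previous day, 28 February 2022).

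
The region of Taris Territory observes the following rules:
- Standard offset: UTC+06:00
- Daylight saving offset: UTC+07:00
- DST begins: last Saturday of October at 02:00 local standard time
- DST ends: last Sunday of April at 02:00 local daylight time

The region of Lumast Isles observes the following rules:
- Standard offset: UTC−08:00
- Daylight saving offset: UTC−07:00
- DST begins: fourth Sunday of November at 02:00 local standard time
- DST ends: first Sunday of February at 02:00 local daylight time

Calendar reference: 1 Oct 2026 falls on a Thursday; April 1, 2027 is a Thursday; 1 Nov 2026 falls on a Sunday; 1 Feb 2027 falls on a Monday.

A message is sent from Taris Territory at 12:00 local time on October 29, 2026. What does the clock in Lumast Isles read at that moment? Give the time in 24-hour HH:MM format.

1 October 2026 is a Thursday, so Saturdays fall on 3, 10, 17, 24, 31; the last is October 31.
1 April 2027 is a Thursday, so Sundays fall on 4, 11, 18, 25; the last is April 25.
Daylight saving runs 31 October 2026 – 25 April 2027; October 29, 2026 is outside that window, so Taris Territory is on standard time at UTC+06:00.
12:00 Taris Territory − 6h = 06:00 UTC.
1 November 2026 is a Sunday, so the first Sunday is November 1 and the fourth is November 22.
1 February 2027 is a Monday, so the first Sunday is February 7.
At the standard offset (UTC−08:00), 06:00 UTC − 8h = 22:00 Lumast Isles standard time (rolling into the previous day, 28 October 2026).
The standard-time date in Lumast Isles, October 28, 2026, is outside the daylight-saving period (22 November 2026 – 7 February 2027), so Lumast Isles is on standard time, UTC−08:00.
06:00 UTC − 8h = 22:00 Lumast Isles (rolling into the previous day, 28 October 2026).

22:00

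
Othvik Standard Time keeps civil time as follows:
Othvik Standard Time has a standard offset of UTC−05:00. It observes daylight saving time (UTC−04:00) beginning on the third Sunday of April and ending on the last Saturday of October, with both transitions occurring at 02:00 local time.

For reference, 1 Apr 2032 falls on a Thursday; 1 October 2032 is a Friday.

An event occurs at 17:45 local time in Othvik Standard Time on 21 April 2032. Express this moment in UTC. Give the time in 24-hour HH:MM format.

21:45

1 April 2032 is a Thursday, so the first Sunday is April 4 and the third is April 18.
1 October 2032 is a Friday, so Saturdays fall on 2, 9, 16, 23, 30; the last is October 30.
21 April 2032 falls between 18 April and 30 October, so daylight saving is in effect and Othvik Standard Time is at UTC−04:00.
17:45 local + 4h = 21:45 UTC.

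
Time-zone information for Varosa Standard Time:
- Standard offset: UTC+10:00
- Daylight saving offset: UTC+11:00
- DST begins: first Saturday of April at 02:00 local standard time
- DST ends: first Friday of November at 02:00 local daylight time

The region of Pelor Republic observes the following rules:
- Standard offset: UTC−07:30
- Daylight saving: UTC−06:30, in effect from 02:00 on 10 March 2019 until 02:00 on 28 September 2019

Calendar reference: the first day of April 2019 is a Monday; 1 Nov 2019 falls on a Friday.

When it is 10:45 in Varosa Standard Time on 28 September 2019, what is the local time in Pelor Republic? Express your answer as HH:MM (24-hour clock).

1 April 2019 is a Monday, so the first Saturday is April 6.
1 November 2019 is a Friday, so the first Friday is November 1.
28 September 2019 falls between 6 April and 1 November, so daylight saving is in effect and Varosa Standard Time is at UTC+11:00.
10:45 Varosa Standard Time − 11h = 23:45 UTC (rolling into the previous day, 27 September 2019).
At the standard offset (UTC−07:30), 23:45 UTC − 7h30m = 16:15 Pelor Republic standard time.
The standard-time date in Pelor Republic, 27 September 2019, lies within the daylight-saving period (10 March – 28 September), so Pelor Republic is on daylight time, UTC−06:30.
23:45 UTC − 6h30m = 17:15 Pelor Republic.

17:15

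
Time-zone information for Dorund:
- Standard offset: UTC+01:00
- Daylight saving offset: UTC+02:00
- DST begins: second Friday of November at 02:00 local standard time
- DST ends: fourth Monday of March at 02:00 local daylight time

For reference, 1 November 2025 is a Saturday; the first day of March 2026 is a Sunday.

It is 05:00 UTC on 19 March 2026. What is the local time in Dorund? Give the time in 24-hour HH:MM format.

1 November 2025 is a Saturday, so the first Friday is November 7 and the second is November 14.
1 March 2026 is a Sunday, so the first Monday is March 2 and the fourth is March 23.
At the standard offset (UTC+01:00), 05:00 UTC + 1h = 06:00 Dorund standard time.
Daylight saving runs 14 November 2025 – 23 March 2026; the standard-time date in Dorund, 19 March 2026, is inside that window, so Dorund is at UTC+02:00.
05:00 UTC + 2h = 07:00 local.

07:00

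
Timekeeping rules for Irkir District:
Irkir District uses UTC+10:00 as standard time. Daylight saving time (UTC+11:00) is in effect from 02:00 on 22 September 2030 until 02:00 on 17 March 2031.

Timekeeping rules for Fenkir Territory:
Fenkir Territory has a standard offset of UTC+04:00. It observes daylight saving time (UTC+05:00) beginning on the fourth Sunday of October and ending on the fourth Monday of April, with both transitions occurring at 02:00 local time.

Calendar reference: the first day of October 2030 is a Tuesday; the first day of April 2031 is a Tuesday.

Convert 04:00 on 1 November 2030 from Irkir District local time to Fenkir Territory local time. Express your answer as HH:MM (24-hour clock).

22:00

Daylight saving runs 22 September 2030 – 17 March 2031; 1 November 2030 is inside that window, so Irkir District is at UTC+11:00.
04:00 Irkir District − 11h = 17:00 UTC (rolling into the previous day, 31 October 2030).
1 October 2030 is a Tuesday, so the first Sunday is October 6 and the fourth is October 27.
1 April 2031 is a Tuesday, so the first Monday is April 7 and the fourth is April 28.
At the standard offset (UTC+04:00), 17:00 UTC + 4h = 21:00 Fenkir Territory standard time.
The standard-time date in Fenkir Territory, 31 October 2030, lies within the daylight-saving period (27 October 2030 – 28 April 2031), so Fenkir Territory is on daylight time, UTC+05:00.
17:00 UTC + 5h = 22:00 Fenkir Territory.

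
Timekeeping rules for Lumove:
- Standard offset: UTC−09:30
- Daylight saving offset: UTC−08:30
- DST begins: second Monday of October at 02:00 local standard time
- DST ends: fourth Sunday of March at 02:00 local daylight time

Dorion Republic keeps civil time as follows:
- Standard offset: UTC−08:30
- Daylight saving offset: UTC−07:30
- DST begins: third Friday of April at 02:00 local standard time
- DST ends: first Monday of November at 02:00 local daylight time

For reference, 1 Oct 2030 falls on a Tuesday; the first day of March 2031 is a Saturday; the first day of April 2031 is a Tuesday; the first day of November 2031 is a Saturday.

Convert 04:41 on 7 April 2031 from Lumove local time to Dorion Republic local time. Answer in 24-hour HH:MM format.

05:41

1 October 2030 is a Tuesday, so the first Monday is October 7 and the second is October 14.
1 March 2031 is a Saturday, so the first Sunday is March 2 and the fourth is March 23.
7 April 2031 does not fall between 14 October 2030 and 23 March 2031, so daylight saving is not in effect and Lumove is at UTC−09:30.
04:41 Lumove + 9h30m = 14:11 UTC.
1 April 2031 is a Tuesday, so the first Friday is April 4 and the third is April 18.
1 November 2031 is a Saturday, so the first Monday is November 3.
At the standard offset (UTC−08:30), 14:11 UTC − 8h30m = 05:41 Dorion Republic standard time.
The standard-time date in Dorion Republic, 7 April 2031, is outside the daylight-saving period (18 April – 3 November), so Dorion Republic is on standard time, UTC−08:30.
14:11 UTC − 8h30m = 05:41 Dorion Republic.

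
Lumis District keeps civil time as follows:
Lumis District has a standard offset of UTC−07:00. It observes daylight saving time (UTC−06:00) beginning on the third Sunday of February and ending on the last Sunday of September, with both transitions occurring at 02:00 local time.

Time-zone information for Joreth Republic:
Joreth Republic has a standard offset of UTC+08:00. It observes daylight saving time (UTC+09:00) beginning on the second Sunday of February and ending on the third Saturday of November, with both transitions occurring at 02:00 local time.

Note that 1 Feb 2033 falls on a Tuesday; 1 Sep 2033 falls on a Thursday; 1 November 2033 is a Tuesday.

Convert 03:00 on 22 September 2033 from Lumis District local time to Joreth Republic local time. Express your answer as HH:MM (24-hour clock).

1 February 2033 is a Tuesday, so the first Sunday is February 6 and the third is February 20.
1 September 2033 is a Thursday, so Sundays fall on 4, 11, 18, 25; the last is September 25.
22 September 2033 falls between 20 February and 25 September, so daylight saving is in effect and Lumis District is at UTC−06:00.
03:00 Lumis District + 6h = 09:00 UTC.
1 February 2033 is a Tuesday, so the first Sunday is February 6 and the second is February 13.
1 November 2033 is a Tuesday, so the first Saturday is November 5 and the third is November 19.
At the standard offset (UTC+08:00), 09:00 UTC + 8h = 17:00 Joreth Republic standard time.
Daylight saving runs 13 February – 19 November; the standard-time date in Joreth Republic, 22 September 2033, is inside that window, so Joreth Republic is at UTC+09:00.
09:00 UTC + 9h = 18:00 Joreth Republic.

18:00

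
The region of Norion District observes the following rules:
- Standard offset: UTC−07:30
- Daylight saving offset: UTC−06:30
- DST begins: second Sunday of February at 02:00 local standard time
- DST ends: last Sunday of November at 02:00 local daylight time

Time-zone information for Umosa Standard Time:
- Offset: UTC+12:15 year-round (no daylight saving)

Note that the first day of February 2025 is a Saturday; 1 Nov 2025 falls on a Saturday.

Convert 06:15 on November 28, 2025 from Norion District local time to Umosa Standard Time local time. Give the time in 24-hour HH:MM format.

1 February 2025 is a Saturday, so the first Sunday is February 2 and the second is February 9.
1 November 2025 is a Saturday, so Sundays fall on 2, 9, 16, 23, 30; the last is November 30.
Daylight saving runs 9 February – 30 November; November 28, 2025 is inside that window, so Norion District is at UTC−06:30.
06:15 Norion District + 6h30m = 12:45 UTC.
Umosa Standard Time has no daylight saving, so its offset is UTC+12:15 year-round.
12:45 UTC + 12h15m = 01:00 Umosa Standard Time (rolling into the next day, 29 November 2025).

01:00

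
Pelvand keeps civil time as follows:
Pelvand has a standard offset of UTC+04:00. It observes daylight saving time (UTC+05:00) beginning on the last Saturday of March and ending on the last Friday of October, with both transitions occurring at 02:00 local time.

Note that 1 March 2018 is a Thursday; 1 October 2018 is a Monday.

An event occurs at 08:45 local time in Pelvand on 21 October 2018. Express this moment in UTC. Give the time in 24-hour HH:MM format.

03:45

1 March 2018 is a Thursday, so Saturdays fall on 3, 10, 17, 24, 31; the last is March 31.
1 October 2018 is a Monday, so Fridays fall on 5, 12, 19, 26; the last is October 26.
21 October 2018 falls between 31 March and 26 October, so daylight saving is in effect and Pelvand is at UTC+05:00.
08:45 local − 5h = 03:45 UTC.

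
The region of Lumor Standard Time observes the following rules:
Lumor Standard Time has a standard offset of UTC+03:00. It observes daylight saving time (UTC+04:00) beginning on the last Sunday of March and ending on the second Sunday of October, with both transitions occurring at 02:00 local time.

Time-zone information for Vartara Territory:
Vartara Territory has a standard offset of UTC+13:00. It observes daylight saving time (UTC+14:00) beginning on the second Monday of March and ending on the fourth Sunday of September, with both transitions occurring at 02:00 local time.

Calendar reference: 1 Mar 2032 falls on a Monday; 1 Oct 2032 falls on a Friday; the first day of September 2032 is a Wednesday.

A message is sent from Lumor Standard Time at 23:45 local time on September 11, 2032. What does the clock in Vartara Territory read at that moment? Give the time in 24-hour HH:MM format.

09:45

1 March 2032 is a Monday, so Sundays fall on 7, 14, 21, 28; the last is March 28.
1 October 2032 is a Friday, so the first Sunday is October 3 and the second is October 10.
September 11, 2032 falls between 28 March and 10 October, so daylight saving is in effect and Lumor Standard Time is at UTC+04:00.
23:45 Lumor Standard Time − 4h = 19:45 UTC.
1 March 2032 is a Monday, so the first Monday is March 1 and the second is March 8.
1 September 2032 is a Wednesday, so the first Sunday is September 5 and the fourth is September 26.
At the standard offset (UTC+13:00), 19:45 UTC + 13h = 08:45 Vartara Territory standard time (rolling into the next day, 12 September 2032).
Daylight saving runs 8 March – 26 September; the standard-time date in Vartara Territory, September 12, 2032, is inside that window, so Vartara Territory is at UTC+14:00.
19:45 UTC + 14h = 09:45 Vartara Territory (rolling into the next day, 12 September 2032).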